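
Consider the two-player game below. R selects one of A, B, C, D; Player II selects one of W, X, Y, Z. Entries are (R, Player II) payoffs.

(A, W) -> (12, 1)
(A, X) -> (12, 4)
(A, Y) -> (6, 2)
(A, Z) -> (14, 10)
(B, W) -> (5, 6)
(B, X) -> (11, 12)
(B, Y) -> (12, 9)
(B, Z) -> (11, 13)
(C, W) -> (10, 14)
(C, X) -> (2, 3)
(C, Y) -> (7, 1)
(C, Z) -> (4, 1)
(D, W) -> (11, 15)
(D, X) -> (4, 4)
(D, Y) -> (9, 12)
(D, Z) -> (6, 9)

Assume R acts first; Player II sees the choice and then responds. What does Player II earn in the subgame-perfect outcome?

10

Player II best-responds to each possible R move:
- A: BR = Z, leader payoff 14.
- B: BR = Z, leader payoff 11.
- C: BR = W, leader payoff 10.
- D: BR = W, leader payoff 11.
Maximizing over 14, 11, 10, 11, R chooses A. Subgame-perfect outcome: (A, Z) with payoffs (14, 10).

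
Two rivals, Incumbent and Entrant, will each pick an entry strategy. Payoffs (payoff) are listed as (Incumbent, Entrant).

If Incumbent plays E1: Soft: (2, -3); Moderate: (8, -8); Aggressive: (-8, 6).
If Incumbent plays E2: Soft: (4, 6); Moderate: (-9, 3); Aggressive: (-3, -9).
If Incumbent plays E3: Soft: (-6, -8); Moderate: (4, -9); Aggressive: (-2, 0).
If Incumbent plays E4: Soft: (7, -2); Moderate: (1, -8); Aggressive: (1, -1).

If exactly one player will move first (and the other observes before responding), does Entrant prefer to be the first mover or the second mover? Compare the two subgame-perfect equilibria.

If Incumbent leads: Entrant's best replies are E1→Aggressive, E2→Soft, E3→Aggressive, E4→Aggressive; Incumbent's induced payoffs -8, 4, -2, 1; outcome (E2, Soft), payoffs (4, 6).
If Entrant leads: Incumbent's best replies are Soft→E4, Moderate→E1, Aggressive→E4; Entrant's induced payoffs -2, -8, -1; outcome (E4, Aggressive), payoffs (1, -1).
Entrant gets -1 moving first and 6 moving second, so Entrant prefers to move second.

second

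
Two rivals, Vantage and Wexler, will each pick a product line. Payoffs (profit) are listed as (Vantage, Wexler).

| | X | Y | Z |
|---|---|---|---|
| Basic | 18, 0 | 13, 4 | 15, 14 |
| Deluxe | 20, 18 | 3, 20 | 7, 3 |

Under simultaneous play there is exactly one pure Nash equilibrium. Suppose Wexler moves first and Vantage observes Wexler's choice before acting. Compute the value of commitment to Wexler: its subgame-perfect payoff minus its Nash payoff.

Vantage best-responds to each possible Wexler move:
- X: BR = Deluxe, leader payoff 18.
- Y: BR = Basic, leader payoff 4.
- Z: BR = Basic, leader payoff 14.
Among 18, 4, 14, the best is 18 at X. Subgame-perfect outcome: (Deluxe, X) with payoffs (20, 18).
Now find the simultaneous Nash equilibrium.
Vantage's best replies: X→Deluxe; Y→Basic; Z→Basic.
Wexler's best replies: Basic→Z; Deluxe→Y.
The unique mutual best reply is (Basic, Z), giving (15, 14).
Wexler's commitment gain: 18 − 14 = 4.

4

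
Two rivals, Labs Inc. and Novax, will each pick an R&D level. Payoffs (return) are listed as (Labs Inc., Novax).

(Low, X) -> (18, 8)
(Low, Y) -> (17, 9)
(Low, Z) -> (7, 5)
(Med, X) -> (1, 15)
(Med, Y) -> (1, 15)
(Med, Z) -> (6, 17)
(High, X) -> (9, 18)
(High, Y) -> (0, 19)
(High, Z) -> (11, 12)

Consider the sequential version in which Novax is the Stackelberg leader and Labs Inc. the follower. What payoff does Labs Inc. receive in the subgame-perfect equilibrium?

Labs Inc. best-responds to each possible Novax move:
- X: Labs Inc. compares 18, 1, 9 and picks Low; Novax would get 8.
- Y: Labs Inc. compares 17, 1, 0 and picks Low; Novax would get 9.
- Z: Labs Inc. compares 7, 6, 11 and picks High; Novax would get 12.
Novax's induced payoffs are 8, 9, 12, so Novax commits to Z. Subgame-perfect outcome: (High, Z) with payoffs (11, 12).

11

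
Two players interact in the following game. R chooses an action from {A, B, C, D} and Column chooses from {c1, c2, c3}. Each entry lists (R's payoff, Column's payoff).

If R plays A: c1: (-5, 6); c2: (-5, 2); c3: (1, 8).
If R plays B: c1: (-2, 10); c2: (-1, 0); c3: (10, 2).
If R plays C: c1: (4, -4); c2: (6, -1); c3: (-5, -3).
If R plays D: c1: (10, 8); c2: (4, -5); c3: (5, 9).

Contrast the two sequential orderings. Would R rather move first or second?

second

If R leads: Column's best replies are A→c3, B→c1, C→c2, D→c3; R's induced payoffs 1, -2, 6, 5; outcome (C, c2), payoffs (6, -1).
If Column leads: R's best replies are c1→D, c2→C, c3→B; Column's induced payoffs 8, -1, 2; outcome (D, c1), payoffs (10, 8).
R gets 6 moving first and 10 moving second, so R prefers to move second.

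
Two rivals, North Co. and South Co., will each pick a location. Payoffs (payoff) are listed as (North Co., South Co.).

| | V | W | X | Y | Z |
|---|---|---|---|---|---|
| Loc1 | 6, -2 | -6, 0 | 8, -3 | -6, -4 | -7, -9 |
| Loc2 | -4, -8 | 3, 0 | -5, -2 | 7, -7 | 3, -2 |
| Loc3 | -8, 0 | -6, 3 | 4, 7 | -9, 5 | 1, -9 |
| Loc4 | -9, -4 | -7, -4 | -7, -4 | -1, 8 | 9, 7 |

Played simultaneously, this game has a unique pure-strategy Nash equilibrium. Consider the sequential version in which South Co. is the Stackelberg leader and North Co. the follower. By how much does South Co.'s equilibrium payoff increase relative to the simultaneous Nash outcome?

North Co. best-responds to each possible South Co. move:
- V: North Co. compares 6, -4, -8, -9 and picks Loc1; South Co. would get -2.
- W: North Co. compares -6, 3, -6, -7 and picks Loc2; South Co. would get 0.
- X: North Co. compares 8, -5, 4, -7 and picks Loc1; South Co. would get -3.
- Y: North Co. compares -6, 7, -9, -1 and picks Loc2; South Co. would get -7.
- Z: North Co. compares -7, 3, 1, 9 and picks Loc4; South Co. would get 7.
South Co.'s induced payoffs are -2, 0, -3, -7, 7, so South Co. commits to Z. Subgame-perfect outcome: (Loc4, Z) with payoffs (9, 7).
Under simultaneous play:
North Co.'s best replies: V→Loc1; W→Loc2; X→Loc1; Y→Loc2; Z→Loc4.
South Co.'s best replies: Loc1→W; Loc2→W; Loc3→X; Loc4→Y.
Only (Loc2, W) has each player best-responding; Nash payoffs (3, 0).
South Co.'s commitment gain: 7 − 0 = 7.

7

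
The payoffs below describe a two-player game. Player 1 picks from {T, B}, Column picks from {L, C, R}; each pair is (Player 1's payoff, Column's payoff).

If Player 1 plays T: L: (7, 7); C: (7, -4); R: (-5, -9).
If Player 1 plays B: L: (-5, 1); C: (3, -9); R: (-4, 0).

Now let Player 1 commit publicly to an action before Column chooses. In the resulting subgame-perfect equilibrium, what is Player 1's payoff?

Backward induction with Player 1 moving first.
- T: Column compares 7, -4, -9 and picks L; Player 1 would get 7.
- B: Column compares 1, -9, 0 and picks L; Player 1 would get -5.
Player 1's induced payoffs are 7, -5, so Player 1 commits to T. Subgame-perfect outcome: (T, L) with payoffs (7, 7).

7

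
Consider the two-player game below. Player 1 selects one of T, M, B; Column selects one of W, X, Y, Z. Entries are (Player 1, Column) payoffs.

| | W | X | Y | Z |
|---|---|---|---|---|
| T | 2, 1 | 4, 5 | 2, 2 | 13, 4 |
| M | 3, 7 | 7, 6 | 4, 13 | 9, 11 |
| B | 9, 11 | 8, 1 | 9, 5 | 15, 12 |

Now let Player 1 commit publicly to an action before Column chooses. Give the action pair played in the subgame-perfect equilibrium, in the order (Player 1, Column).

Backward induction with Player 1 moving first.
- T: Column compares 1, 5, 2, 4 and picks X; Player 1 would get 4.
- M: Column compares 7, 6, 13, 11 and picks Y; Player 1 would get 4.
- B: Column compares 11, 1, 5, 12 and picks Z; Player 1 would get 15.
Among 4, 4, 15, the best is 15 at B. Subgame-perfect outcome: (B, Z) with payoffs (15, 12).

(B, Z)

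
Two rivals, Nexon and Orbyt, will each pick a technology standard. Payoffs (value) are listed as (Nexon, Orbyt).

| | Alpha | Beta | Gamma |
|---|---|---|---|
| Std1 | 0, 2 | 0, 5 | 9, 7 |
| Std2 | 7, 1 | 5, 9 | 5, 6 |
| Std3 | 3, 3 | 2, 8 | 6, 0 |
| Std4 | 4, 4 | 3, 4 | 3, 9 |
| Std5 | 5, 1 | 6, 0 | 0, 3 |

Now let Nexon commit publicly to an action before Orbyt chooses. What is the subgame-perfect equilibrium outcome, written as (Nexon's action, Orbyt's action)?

(Std1, Gamma)

Solve by backward induction (Nexon leads).
- Std1: BR = Gamma, leader payoff 9.
- Std2: BR = Beta, leader payoff 5.
- Std3: BR = Beta, leader payoff 2.
- Std4: BR = Gamma, leader payoff 3.
- Std5: BR = Gamma, leader payoff 0.
Among 9, 5, 2, 3, 0, the best is 9 at Std1. Subgame-perfect outcome: (Std1, Gamma) with payoffs (9, 7).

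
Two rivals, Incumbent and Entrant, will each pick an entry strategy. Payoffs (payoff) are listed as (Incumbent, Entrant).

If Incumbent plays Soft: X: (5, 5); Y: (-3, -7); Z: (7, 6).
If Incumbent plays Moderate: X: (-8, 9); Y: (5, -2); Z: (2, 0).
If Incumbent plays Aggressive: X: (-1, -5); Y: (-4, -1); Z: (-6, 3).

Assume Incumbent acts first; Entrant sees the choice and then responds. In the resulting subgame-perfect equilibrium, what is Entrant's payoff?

6

Work backward from Entrant's decision.
- Soft: BR = Z, leader payoff 7.
- Moderate: BR = X, leader payoff -8.
- Aggressive: BR = Z, leader payoff -6.
Among 7, -8, -6, the best is 7 at Soft. Subgame-perfect outcome: (Soft, Z) with payoffs (7, 6).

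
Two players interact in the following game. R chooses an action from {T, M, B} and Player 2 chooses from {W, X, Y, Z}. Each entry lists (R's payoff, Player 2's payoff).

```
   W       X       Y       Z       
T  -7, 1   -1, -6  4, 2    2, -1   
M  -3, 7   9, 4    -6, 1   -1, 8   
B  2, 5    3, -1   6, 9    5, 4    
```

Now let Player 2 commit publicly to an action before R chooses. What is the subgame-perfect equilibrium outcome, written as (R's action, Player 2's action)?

Solve by backward induction (Player 2 leads).
- W: BR = B, leader payoff 5.
- X: BR = M, leader payoff 4.
- Y: BR = B, leader payoff 9.
- Z: BR = B, leader payoff 4.
Maximizing over 5, 4, 9, 4, Player 2 chooses Y. Subgame-perfect outcome: (B, Y) with payoffs (6, 9).

(B, Y)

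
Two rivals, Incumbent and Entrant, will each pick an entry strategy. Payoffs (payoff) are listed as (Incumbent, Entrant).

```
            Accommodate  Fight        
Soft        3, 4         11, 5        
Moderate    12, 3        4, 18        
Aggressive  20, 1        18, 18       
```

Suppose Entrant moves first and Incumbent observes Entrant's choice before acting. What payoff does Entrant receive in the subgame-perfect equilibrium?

18

Work backward from Incumbent's decision.
- Accommodate: BR = Aggressive, leader payoff 1.
- Fight: BR = Aggressive, leader payoff 18.
Maximizing over 1, 18, Entrant chooses Fight. Subgame-perfect outcome: (Aggressive, Fight) with payoffs (18, 18).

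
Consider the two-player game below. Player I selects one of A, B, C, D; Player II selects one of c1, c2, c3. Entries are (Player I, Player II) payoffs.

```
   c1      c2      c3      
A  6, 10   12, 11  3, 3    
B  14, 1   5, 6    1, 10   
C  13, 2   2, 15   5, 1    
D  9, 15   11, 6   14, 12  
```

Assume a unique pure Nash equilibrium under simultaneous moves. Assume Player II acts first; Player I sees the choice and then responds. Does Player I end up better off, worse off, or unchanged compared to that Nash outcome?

better off

Player I best-responds to each possible Player II move:
- c1: Player I compares 6, 14, 13, 9 and picks B; Player II would get 1.
- c2: Player I compares 12, 5, 2, 11 and picks A; Player II would get 11.
- c3: Player I compares 3, 1, 5, 14 and picks D; Player II would get 12.
Maximizing over 1, 11, 12, Player II chooses c3. Subgame-perfect outcome: (D, c3) with payoffs (14, 12).
Under simultaneous play:
Player I's best replies: c1→B; c2→A; c3→D.
Player II's best replies: A→c2; B→c3; C→c2; D→c1.
Only (A, c2) has each player best-responding; Nash payoffs (12, 11).
Player I earns 14 sequentially versus 12 at the Nash outcome: better off.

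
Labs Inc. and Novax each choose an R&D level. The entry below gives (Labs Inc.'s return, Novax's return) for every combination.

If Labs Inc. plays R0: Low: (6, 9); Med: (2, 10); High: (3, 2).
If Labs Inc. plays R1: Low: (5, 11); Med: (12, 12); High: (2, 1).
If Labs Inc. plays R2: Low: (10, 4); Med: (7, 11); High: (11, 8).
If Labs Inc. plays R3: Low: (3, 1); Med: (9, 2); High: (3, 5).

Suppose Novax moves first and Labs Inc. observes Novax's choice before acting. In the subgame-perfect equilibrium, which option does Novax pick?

Med

Solve by backward induction (Novax leads).
- Low: BR = R2, leader payoff 4.
- Med: BR = R1, leader payoff 12.
- High: BR = R2, leader payoff 8.
Maximizing over 4, 12, 8, Novax chooses Med. Subgame-perfect outcome: (R1, Med) with payoffs (12, 12).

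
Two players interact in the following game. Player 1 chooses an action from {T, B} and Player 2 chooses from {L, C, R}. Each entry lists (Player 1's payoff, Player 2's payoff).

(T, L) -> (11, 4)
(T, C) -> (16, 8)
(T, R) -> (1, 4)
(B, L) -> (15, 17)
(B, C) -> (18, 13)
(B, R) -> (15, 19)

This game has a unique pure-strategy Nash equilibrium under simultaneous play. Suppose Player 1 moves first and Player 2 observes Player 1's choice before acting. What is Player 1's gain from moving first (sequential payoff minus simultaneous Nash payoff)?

Work backward from Player 2's decision.
- T: Player 2 compares 4, 8, 4 and picks C; Player 1 would get 16.
- B: Player 2 compares 17, 13, 19 and picks R; Player 1 would get 15.
Player 1's induced payoffs are 16, 15, so Player 1 commits to T. Subgame-perfect outcome: (T, C) with payoffs (16, 8).
Now find the simultaneous Nash equilibrium.
Player 1's best replies: L→B; C→B; R→B.
Player 2's best replies: T→C; B→R.
The unique mutual best reply is (B, R), giving (15, 19).
Player 1's commitment gain: 16 − 15 = 1.

1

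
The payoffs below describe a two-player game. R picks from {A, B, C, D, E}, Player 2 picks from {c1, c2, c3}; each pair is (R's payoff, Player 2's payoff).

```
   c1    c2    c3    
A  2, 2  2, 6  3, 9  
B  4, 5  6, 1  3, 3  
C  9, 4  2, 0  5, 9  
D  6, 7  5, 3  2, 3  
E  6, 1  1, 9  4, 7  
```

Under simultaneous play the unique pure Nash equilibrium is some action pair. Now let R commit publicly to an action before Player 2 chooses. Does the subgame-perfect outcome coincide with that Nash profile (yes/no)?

Player 2 best-responds to each possible R move:
- A → Player 2 plays c3 (best of 2, 6, 9); R gets 3.
- B → Player 2 plays c1 (best of 5, 1, 3); R gets 4.
- C → Player 2 plays c3 (best of 4, 0, 9); R gets 5.
- D → Player 2 plays c1 (best of 7, 3, 3); R gets 6.
- E → Player 2 plays c2 (best of 1, 9, 7); R gets 1.
Maximizing over 3, 4, 5, 6, 1, R chooses D. Subgame-perfect outcome: (D, c1) with payoffs (6, 7).
Under simultaneous play:
R's best replies: c1→C; c2→B; c3→C.
Player 2's best replies: A→c3; B→c1; C→c3; D→c1; E→c2.
The unique mutual best reply is (C, c3), giving (5, 9).
Sequential outcome (D, c1) differs from the Nash profile (C, c3).

no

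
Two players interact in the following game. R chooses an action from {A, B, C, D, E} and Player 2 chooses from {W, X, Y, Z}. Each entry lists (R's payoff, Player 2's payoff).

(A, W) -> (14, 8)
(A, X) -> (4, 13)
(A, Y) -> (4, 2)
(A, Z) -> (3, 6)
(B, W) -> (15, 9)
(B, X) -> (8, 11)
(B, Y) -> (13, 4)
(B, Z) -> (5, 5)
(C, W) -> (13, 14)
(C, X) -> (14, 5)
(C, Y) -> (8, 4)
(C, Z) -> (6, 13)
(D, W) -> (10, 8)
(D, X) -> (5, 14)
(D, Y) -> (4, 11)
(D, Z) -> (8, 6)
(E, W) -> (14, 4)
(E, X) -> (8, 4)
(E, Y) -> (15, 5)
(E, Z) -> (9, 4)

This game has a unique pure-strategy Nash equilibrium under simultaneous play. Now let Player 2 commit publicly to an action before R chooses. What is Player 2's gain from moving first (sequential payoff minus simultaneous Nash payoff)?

4

Backward induction with Player 2 moving first.
- W: BR = B, leader payoff 9.
- X: BR = C, leader payoff 5.
- Y: BR = E, leader payoff 5.
- Z: BR = E, leader payoff 4.
Player 2's induced payoffs are 9, 5, 5, 4, so Player 2 commits to W. Subgame-perfect outcome: (B, W) with payoffs (15, 9).
Under simultaneous play:
R's best replies: W→B; X→C; Y→E; Z→E.
Player 2's best replies: A→X; B→X; C→W; D→X; E→Y.
Only (E, Y) has each player best-responding; Nash payoffs (15, 5).
Player 2's commitment gain: 9 − 5 = 4.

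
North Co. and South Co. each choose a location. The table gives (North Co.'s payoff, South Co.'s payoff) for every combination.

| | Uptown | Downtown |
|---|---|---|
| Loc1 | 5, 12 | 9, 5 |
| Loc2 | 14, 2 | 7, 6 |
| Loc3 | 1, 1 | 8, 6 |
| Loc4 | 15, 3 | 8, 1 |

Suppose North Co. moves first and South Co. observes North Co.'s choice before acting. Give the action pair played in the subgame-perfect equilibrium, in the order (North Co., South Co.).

(Loc4, Uptown)

Work backward from South Co.'s decision.
- Loc1: South Co. compares 12, 5 and picks Uptown; North Co. would get 5.
- Loc2: South Co. compares 2, 6 and picks Downtown; North Co. would get 7.
- Loc3: South Co. compares 1, 6 and picks Downtown; North Co. would get 8.
- Loc4: South Co. compares 3, 1 and picks Uptown; North Co. would get 15.
Among 5, 7, 8, 15, the best is 15 at Loc4. Subgame-perfect outcome: (Loc4, Uptown) with payoffs (15, 3).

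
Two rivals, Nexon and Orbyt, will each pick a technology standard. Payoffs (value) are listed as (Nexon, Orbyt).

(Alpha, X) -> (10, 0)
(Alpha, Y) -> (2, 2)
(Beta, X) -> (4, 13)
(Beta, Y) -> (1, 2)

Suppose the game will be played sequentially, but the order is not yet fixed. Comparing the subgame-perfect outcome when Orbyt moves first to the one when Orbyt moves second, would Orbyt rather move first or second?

If Nexon leads: Orbyt's best replies are Alpha→Y, Beta→X; Nexon's induced payoffs 2, 4; outcome (Beta, X), payoffs (4, 13).
If Orbyt leads: Nexon's best replies are X→Alpha, Y→Alpha; Orbyt's induced payoffs 0, 2; outcome (Alpha, Y), payoffs (2, 2).
Orbyt gets 2 moving first and 13 moving second, so Orbyt prefers to move second.

second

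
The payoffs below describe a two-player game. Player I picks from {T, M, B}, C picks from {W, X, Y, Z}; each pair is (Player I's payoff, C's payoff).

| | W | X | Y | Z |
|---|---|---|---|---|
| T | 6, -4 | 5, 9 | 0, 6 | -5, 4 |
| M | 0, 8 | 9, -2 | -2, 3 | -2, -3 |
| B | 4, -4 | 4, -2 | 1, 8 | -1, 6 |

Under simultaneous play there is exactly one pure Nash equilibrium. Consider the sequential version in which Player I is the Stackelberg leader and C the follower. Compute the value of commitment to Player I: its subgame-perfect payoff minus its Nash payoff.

4

Solve by backward induction (Player I leads).
- T: C compares -4, 9, 6, 4 and picks X; Player I would get 5.
- M: C compares 8, -2, 3, -3 and picks W; Player I would get 0.
- B: C compares -4, -2, 8, 6 and picks Y; Player I would get 1.
Maximizing over 5, 0, 1, Player I chooses T. Subgame-perfect outcome: (T, X) with payoffs (5, 9).
Now find the simultaneous Nash equilibrium.
Player I's best replies: W→T; X→M; Y→B; Z→B.
C's best replies: T→X; M→W; B→Y.
Only (B, Y) has each player best-responding; Nash payoffs (1, 8).
Player I's commitment gain: 5 − 1 = 4.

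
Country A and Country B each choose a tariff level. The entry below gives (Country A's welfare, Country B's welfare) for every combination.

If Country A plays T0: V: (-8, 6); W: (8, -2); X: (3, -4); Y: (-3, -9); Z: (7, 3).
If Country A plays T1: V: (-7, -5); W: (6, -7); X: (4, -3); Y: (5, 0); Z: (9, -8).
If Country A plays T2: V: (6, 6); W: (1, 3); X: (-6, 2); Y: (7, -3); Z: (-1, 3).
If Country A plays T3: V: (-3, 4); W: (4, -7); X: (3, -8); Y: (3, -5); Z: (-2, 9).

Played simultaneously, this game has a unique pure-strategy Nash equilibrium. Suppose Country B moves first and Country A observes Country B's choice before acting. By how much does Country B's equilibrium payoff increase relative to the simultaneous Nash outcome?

Work backward from Country A's decision.
- V: BR = T2, leader payoff 6.
- W: BR = T0, leader payoff -2.
- X: BR = T1, leader payoff -3.
- Y: BR = T2, leader payoff -3.
- Z: BR = T1, leader payoff -8.
Among 6, -2, -3, -3, -8, the best is 6 at V. Subgame-perfect outcome: (T2, V) with payoffs (6, 6).
For the simultaneous game, intersect best replies.
Country A's best replies: V→T2; W→T0; X→T1; Y→T2; Z→T1.
Country B's best replies: T0→V; T1→Y; T2→V; T3→Z.
Only (T2, V) has each player best-responding; Nash payoffs (6, 6).
Country B's commitment gain: 6 − 6 = 0.

0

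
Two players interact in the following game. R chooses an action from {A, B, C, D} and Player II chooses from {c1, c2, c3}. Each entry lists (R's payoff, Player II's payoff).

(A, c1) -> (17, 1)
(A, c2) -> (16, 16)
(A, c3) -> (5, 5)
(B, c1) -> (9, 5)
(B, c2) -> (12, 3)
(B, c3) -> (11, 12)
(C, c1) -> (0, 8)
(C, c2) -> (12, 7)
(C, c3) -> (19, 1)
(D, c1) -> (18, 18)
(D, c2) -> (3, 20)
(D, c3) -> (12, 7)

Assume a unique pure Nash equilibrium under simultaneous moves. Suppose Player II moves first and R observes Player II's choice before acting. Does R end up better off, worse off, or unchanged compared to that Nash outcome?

Backward induction with Player II moving first.
- c1: R compares 17, 9, 0, 18 and picks D; Player II would get 18.
- c2: R compares 16, 12, 12, 3 and picks A; Player II would get 16.
- c3: R compares 5, 11, 19, 12 and picks C; Player II would get 1.
Player II's induced payoffs are 18, 16, 1, so Player II commits to c1. Subgame-perfect outcome: (D, c1) with payoffs (18, 18).
Under simultaneous play:
R's best replies: c1→D; c2→A; c3→C.
Player II's best replies: A→c2; B→c3; C→c1; D→c2.
The unique mutual best reply is (A, c2), giving (16, 16).
R earns 18 sequentially versus 16 at the Nash outcome: better off.

better off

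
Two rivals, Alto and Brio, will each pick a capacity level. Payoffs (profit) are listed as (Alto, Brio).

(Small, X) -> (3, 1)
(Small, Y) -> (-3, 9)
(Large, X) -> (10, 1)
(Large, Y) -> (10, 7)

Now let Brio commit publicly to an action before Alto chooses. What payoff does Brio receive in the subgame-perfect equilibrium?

Solve by backward induction (Brio leads).
- X: BR = Large, leader payoff 1.
- Y: BR = Large, leader payoff 7.
Maximizing over 1, 7, Brio chooses Y. Subgame-perfect outcome: (Large, Y) with payoffs (10, 7).

7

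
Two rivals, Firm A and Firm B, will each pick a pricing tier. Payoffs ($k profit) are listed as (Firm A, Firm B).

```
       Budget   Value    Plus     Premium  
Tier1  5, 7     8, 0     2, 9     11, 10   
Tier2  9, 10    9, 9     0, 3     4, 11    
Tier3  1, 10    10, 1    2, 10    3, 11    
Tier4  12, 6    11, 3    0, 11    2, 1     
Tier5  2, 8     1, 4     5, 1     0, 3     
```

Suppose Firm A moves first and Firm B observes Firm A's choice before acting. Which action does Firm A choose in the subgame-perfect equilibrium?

Tier1

Firm B best-responds to each possible Firm A move:
- Tier1 → Firm B plays Premium (best of 7, 0, 9, 10); Firm A gets 11.
- Tier2 → Firm B plays Premium (best of 10, 9, 3, 11); Firm A gets 4.
- Tier3 → Firm B plays Premium (best of 10, 1, 10, 11); Firm A gets 3.
- Tier4 → Firm B plays Plus (best of 6, 3, 11, 1); Firm A gets 0.
- Tier5 → Firm B plays Budget (best of 8, 4, 1, 3); Firm A gets 2.
Among 11, 4, 3, 0, 2, the best is 11 at Tier1. Subgame-perfect outcome: (Tier1, Premium) with payoffs (11, 10).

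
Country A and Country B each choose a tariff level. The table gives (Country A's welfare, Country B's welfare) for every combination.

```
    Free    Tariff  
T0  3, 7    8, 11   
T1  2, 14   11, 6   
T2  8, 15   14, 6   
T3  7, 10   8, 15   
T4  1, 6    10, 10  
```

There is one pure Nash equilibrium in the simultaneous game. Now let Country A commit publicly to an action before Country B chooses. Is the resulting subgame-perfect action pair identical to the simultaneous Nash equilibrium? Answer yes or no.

no

Work backward from Country B's decision.
- T0 → Country B plays Tariff (best of 7, 11); Country A gets 8.
- T1 → Country B plays Free (best of 14, 6); Country A gets 2.
- T2 → Country B plays Free (best of 15, 6); Country A gets 8.
- T3 → Country B plays Tariff (best of 10, 15); Country A gets 8.
- T4 → Country B plays Tariff (best of 6, 10); Country A gets 10.
Among 8, 2, 8, 8, 10, the best is 10 at T4. Subgame-perfect outcome: (T4, Tariff) with payoffs (10, 10).
For the simultaneous game, intersect best replies.
Country A's best replies: Free→T2; Tariff→T2.
Country B's best replies: T0→Tariff; T1→Free; T2→Free; T3→Tariff; T4→Tariff.
Only (T2, Free) has each player best-responding; Nash payoffs (8, 15).
Sequential outcome (T4, Tariff) differs from the Nash profile (T2, Free).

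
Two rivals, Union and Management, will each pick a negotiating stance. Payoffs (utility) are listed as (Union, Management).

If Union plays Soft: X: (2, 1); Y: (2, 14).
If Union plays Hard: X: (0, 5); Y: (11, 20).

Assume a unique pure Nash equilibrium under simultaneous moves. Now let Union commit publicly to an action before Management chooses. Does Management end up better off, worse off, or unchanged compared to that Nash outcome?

unchanged

Management best-responds to each possible Union move:
- Soft: Management compares 1, 14 and picks Y; Union would get 2.
- Hard: Management compares 5, 20 and picks Y; Union would get 11.
Among 2, 11, the best is 11 at Hard. Subgame-perfect outcome: (Hard, Y) with payoffs (11, 20).
Under simultaneous play:
Union's best replies: X→Soft; Y→Hard.
Management's best replies: Soft→Y; Hard→Y.
The unique mutual best reply is (Hard, Y), giving (11, 20).
Management earns 20 sequentially versus 20 at the Nash outcome: unchanged.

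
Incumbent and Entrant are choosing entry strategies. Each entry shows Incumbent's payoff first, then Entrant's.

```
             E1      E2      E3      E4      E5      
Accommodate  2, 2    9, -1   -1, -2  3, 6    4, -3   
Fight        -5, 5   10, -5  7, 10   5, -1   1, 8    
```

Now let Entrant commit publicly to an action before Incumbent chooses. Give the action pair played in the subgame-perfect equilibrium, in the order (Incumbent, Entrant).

(Fight, E3)

Solve by backward induction (Entrant leads).
- E1: Incumbent compares 2, -5 and picks Accommodate; Entrant would get 2.
- E2: Incumbent compares 9, 10 and picks Fight; Entrant would get -5.
- E3: Incumbent compares -1, 7 and picks Fight; Entrant would get 10.
- E4: Incumbent compares 3, 5 and picks Fight; Entrant would get -1.
- E5: Incumbent compares 4, 1 and picks Accommodate; Entrant would get -3.
Maximizing over 2, -5, 10, -1, -3, Entrant chooses E3. Subgame-perfect outcome: (Fight, E3) with payoffs (7, 10).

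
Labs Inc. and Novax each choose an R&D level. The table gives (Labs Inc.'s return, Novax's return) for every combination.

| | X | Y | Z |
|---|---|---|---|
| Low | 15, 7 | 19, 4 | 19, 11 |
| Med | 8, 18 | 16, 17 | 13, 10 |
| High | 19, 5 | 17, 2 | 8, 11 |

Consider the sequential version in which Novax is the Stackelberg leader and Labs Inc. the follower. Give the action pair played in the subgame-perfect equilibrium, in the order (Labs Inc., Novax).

(Low, Z)

Backward induction with Novax moving first.
- X → Labs Inc. plays High (best of 15, 8, 19); Novax gets 5.
- Y → Labs Inc. plays Low (best of 19, 16, 17); Novax gets 4.
- Z → Labs Inc. plays Low (best of 19, 13, 8); Novax gets 11.
Maximizing over 5, 4, 11, Novax chooses Z. Subgame-perfect outcome: (Low, Z) with payoffs (19, 11).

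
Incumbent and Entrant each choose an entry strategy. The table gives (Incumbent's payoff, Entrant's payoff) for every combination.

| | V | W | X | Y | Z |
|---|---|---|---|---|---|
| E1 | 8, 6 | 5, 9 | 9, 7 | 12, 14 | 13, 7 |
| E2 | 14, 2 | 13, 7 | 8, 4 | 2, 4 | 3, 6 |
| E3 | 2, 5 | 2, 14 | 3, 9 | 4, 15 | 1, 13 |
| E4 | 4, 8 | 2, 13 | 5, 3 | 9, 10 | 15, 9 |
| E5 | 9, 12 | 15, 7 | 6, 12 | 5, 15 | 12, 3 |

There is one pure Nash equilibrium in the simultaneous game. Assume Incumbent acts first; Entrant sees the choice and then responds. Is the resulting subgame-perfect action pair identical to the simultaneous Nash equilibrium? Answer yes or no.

no

Solve by backward induction (Incumbent leads).
- E1: BR = Y, leader payoff 12.
- E2: BR = W, leader payoff 13.
- E3: BR = Y, leader payoff 4.
- E4: BR = W, leader payoff 2.
- E5: BR = Y, leader payoff 5.
Maximizing over 12, 13, 4, 2, 5, Incumbent chooses E2. Subgame-perfect outcome: (E2, W) with payoffs (13, 7).
For the simultaneous game, intersect best replies.
Incumbent's best replies: V→E2; W→E5; X→E1; Y→E1; Z→E4.
Entrant's best replies: E1→Y; E2→W; E3→Y; E4→W; E5→Y.
The unique mutual best reply is (E1, Y), giving (12, 14).
Sequential outcome (E2, W) differs from the Nash profile (E1, Y).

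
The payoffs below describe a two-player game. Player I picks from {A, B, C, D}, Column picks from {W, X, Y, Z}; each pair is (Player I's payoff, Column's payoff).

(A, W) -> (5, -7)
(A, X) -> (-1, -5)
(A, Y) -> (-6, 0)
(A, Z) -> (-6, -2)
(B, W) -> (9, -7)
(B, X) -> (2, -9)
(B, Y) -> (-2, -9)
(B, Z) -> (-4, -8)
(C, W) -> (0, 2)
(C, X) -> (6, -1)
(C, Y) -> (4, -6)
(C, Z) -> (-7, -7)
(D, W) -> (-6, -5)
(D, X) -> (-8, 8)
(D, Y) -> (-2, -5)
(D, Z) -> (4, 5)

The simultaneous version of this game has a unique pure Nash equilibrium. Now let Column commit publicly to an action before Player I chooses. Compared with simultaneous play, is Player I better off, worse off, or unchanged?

worse off

Player I best-responds to each possible Column move:
- W → Player I plays B (best of 5, 9, 0, -6); Column gets -7.
- X → Player I plays C (best of -1, 2, 6, -8); Column gets -1.
- Y → Player I plays C (best of -6, -2, 4, -2); Column gets -6.
- Z → Player I plays D (best of -6, -4, -7, 4); Column gets 5.
Maximizing over -7, -1, -6, 5, Column chooses Z. Subgame-perfect outcome: (D, Z) with payoffs (4, 5).
For the simultaneous game, intersect best replies.
Player I's best replies: W→B; X→C; Y→C; Z→D.
Column's best replies: A→Y; B→W; C→W; D→X.
The unique mutual best reply is (B, W), giving (9, -7).
Player I earns 4 sequentially versus 9 at the Nash outcome: worse off.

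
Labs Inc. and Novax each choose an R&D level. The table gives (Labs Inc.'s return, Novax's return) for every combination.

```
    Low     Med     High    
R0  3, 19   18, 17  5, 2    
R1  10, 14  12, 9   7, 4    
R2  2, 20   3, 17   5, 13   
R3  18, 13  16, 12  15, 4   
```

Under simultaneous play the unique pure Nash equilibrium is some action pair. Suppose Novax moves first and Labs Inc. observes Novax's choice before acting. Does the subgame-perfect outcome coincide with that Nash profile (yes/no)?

no

Solve by backward induction (Novax leads).
- Low: Labs Inc. compares 3, 10, 2, 18 and picks R3; Novax would get 13.
- Med: Labs Inc. compares 18, 12, 3, 16 and picks R0; Novax would get 17.
- High: Labs Inc. compares 5, 7, 5, 15 and picks R3; Novax would get 4.
Novax's induced payoffs are 13, 17, 4, so Novax commits to Med. Subgame-perfect outcome: (R0, Med) with payoffs (18, 17).
Under simultaneous play:
Labs Inc.'s best replies: Low→R3; Med→R0; High→R3.
Novax's best replies: R0→Low; R1→Low; R2→Low; R3→Low.
The unique mutual best reply is (R3, Low), giving (18, 13).
Sequential outcome (R0, Med) differs from the Nash profile (R3, Low).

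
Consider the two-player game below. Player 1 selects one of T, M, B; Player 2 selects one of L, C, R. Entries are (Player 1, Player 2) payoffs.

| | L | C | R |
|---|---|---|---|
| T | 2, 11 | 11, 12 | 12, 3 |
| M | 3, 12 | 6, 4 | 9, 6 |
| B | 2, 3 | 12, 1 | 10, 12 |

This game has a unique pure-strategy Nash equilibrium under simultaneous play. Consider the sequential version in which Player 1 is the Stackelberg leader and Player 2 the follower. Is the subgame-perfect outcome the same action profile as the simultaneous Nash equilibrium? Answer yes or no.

Solve by backward induction (Player 1 leads).
- T → Player 2 plays C (best of 11, 12, 3); Player 1 gets 11.
- M → Player 2 plays L (best of 12, 4, 6); Player 1 gets 3.
- B → Player 2 plays R (best of 3, 1, 12); Player 1 gets 10.
Among 11, 3, 10, the best is 11 at T. Subgame-perfect outcome: (T, C) with payoffs (11, 12).
For the simultaneous game, intersect best replies.
Player 1's best replies: L→M; C→B; R→T.
Player 2's best replies: T→C; M→L; B→R.
Only (M, L) has each player best-responding; Nash payoffs (3, 12).
Sequential outcome (T, C) differs from the Nash profile (M, L).

no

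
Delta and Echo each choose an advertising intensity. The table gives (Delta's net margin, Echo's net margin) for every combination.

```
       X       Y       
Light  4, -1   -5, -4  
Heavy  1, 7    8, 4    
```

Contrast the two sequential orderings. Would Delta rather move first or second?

second

If Delta leads: Echo's best replies are Light→X, Heavy→X; Delta's induced payoffs 4, 1; outcome (Light, X), payoffs (4, -1).
If Echo leads: Delta's best replies are X→Light, Y→Heavy; Echo's induced payoffs -1, 4; outcome (Heavy, Y), payoffs (8, 4).
Delta gets 4 moving first and 8 moving second, so Delta prefers to move second.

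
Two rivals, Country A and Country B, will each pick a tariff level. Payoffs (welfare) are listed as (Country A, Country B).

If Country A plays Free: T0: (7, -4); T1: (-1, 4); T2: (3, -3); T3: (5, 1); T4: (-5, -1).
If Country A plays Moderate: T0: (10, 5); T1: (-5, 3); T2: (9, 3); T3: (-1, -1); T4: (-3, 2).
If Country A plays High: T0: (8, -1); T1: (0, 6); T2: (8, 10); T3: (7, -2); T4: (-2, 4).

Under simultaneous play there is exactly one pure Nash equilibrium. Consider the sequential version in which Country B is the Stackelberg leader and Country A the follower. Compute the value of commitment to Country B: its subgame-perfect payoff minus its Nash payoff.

Work backward from Country A's decision.
- T0: Country A compares 7, 10, 8 and picks Moderate; Country B would get 5.
- T1: Country A compares -1, -5, 0 and picks High; Country B would get 6.
- T2: Country A compares 3, 9, 8 and picks Moderate; Country B would get 3.
- T3: Country A compares 5, -1, 7 and picks High; Country B would get -2.
- T4: Country A compares -5, -3, -2 and picks High; Country B would get 4.
Country B's induced payoffs are 5, 6, 3, -2, 4, so Country B commits to T1. Subgame-perfect outcome: (High, T1) with payoffs (0, 6).
Under simultaneous play:
Country A's best replies: T0→Moderate; T1→High; T2→Moderate; T3→High; T4→High.
Country B's best replies: Free→T1; Moderate→T0; High→T2.
Only (Moderate, T0) has each player best-responding; Nash payoffs (10, 5).
Country B's commitment gain: 6 − 5 = 1.

1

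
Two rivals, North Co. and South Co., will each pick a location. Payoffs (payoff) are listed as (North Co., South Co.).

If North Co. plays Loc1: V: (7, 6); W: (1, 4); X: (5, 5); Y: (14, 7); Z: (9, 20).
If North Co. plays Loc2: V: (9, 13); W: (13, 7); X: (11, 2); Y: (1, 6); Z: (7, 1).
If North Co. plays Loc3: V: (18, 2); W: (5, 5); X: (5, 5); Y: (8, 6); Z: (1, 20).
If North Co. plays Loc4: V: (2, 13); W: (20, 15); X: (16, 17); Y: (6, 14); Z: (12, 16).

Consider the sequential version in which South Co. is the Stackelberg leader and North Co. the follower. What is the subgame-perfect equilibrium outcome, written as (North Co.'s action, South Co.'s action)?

Solve by backward induction (South Co. leads).
- V → North Co. plays Loc3 (best of 7, 9, 18, 2); South Co. gets 2.
- W → North Co. plays Loc4 (best of 1, 13, 5, 20); South Co. gets 15.
- X → North Co. plays Loc4 (best of 5, 11, 5, 16); South Co. gets 17.
- Y → North Co. plays Loc1 (best of 14, 1, 8, 6); South Co. gets 7.
- Z → North Co. plays Loc4 (best of 9, 7, 1, 12); South Co. gets 16.
South Co.'s induced payoffs are 2, 15, 17, 7, 16, so South Co. commits to X. Subgame-perfect outcome: (Loc4, X) with payoffs (16, 17).

(Loc4, X)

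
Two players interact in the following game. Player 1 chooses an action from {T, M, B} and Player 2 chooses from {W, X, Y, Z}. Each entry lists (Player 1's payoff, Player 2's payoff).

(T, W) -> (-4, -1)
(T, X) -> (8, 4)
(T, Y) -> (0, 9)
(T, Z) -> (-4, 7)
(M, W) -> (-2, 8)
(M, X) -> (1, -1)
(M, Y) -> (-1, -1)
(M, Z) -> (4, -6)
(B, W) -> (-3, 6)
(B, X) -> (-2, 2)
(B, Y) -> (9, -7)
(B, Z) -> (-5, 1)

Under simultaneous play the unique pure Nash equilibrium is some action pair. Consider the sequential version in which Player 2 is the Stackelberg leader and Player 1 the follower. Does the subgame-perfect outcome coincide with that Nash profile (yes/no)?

yes

Player 1 best-responds to each possible Player 2 move:
- W: Player 1 compares -4, -2, -3 and picks M; Player 2 would get 8.
- X: Player 1 compares 8, 1, -2 and picks T; Player 2 would get 4.
- Y: Player 1 compares 0, -1, 9 and picks B; Player 2 would get -7.
- Z: Player 1 compares -4, 4, -5 and picks M; Player 2 would get -6.
Player 2's induced payoffs are 8, 4, -7, -6, so Player 2 commits to W. Subgame-perfect outcome: (M, W) with payoffs (-2, 8).
Under simultaneous play:
Player 1's best replies: W→M; X→T; Y→B; Z→M.
Player 2's best replies: T→Y; M→W; B→W.
Only (M, W) has each player best-responding; Nash payoffs (-2, 8).
Sequential outcome (M, W) coincides with the Nash profile (M, W).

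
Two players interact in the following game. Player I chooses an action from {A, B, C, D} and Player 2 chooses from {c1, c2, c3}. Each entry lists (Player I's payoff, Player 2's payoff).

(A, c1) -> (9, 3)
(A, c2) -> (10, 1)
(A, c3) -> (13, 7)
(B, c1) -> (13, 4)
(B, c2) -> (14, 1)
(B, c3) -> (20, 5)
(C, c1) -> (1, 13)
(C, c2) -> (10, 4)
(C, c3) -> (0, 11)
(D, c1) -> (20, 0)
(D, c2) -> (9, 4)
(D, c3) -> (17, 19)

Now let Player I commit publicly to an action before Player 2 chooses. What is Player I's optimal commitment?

B

Player 2 best-responds to each possible Player I move:
- A → Player 2 plays c3 (best of 3, 1, 7); Player I gets 13.
- B → Player 2 plays c3 (best of 4, 1, 5); Player I gets 20.
- C → Player 2 plays c1 (best of 13, 4, 11); Player I gets 1.
- D → Player 2 plays c3 (best of 0, 4, 19); Player I gets 17.
Player I's induced payoffs are 13, 20, 1, 17, so Player I commits to B. Subgame-perfect outcome: (B, c3) with payoffs (20, 5).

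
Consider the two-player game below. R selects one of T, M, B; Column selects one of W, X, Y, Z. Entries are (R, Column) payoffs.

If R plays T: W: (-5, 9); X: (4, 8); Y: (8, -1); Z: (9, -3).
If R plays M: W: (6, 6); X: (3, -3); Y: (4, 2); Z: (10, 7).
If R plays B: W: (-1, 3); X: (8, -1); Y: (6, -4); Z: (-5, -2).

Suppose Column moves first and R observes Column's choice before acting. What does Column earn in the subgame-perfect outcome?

7

Solve by backward induction (Column leads).
- W → R plays M (best of -5, 6, -1); Column gets 6.
- X → R plays B (best of 4, 3, 8); Column gets -1.
- Y → R plays T (best of 8, 4, 6); Column gets -1.
- Z → R plays M (best of 9, 10, -5); Column gets 7.
Among 6, -1, -1, 7, the best is 7 at Z. Subgame-perfect outcome: (M, Z) with payoffs (10, 7).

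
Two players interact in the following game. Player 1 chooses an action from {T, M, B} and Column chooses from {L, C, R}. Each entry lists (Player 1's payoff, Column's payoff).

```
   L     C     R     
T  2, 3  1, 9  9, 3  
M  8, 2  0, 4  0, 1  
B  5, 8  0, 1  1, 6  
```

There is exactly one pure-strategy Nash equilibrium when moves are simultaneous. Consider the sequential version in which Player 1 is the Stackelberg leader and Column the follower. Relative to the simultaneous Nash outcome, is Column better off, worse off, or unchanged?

worse off

Column best-responds to each possible Player 1 move:
- T: Column compares 3, 9, 3 and picks C; Player 1 would get 1.
- M: Column compares 2, 4, 1 and picks C; Player 1 would get 0.
- B: Column compares 8, 1, 6 and picks L; Player 1 would get 5.
Among 1, 0, 5, the best is 5 at B. Subgame-perfect outcome: (B, L) with payoffs (5, 8).
For the simultaneous game, intersect best replies.
Player 1's best replies: L→M; C→T; R→T.
Column's best replies: T→C; M→C; B→L.
The unique mutual best reply is (T, C), giving (1, 9).
Column earns 8 sequentially versus 9 at the Nash outcome: worse off.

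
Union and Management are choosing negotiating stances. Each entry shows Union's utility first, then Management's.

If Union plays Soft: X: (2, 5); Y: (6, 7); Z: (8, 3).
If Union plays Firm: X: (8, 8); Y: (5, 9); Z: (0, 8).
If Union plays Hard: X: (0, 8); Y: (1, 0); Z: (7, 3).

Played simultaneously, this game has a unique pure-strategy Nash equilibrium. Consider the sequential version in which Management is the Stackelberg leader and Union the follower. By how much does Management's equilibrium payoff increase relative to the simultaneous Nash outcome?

Backward induction with Management moving first.
- X: Union compares 2, 8, 0 and picks Firm; Management would get 8.
- Y: Union compares 6, 5, 1 and picks Soft; Management would get 7.
- Z: Union compares 8, 0, 7 and picks Soft; Management would get 3.
Management's induced payoffs are 8, 7, 3, so Management commits to X. Subgame-perfect outcome: (Firm, X) with payoffs (8, 8).
For the simultaneous game, intersect best replies.
Union's best replies: X→Firm; Y→Soft; Z→Soft.
Management's best replies: Soft→Y; Firm→Y; Hard→X.
Only (Soft, Y) has each player best-responding; Nash payoffs (6, 7).
Management's commitment gain: 8 − 7 = 1.

1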